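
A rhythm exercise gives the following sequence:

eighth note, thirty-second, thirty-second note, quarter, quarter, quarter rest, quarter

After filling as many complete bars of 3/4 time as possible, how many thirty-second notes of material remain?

One bar of 3/4 = 24 thirty-second notes.
Each duration in thirty-second notes: eighth note = 4; thirty-second = 1; thirty-second note = 1; quarter = 8; quarter = 8; quarter rest = 8; quarter = 8.
Total: 4 + 1 + 1 + 8 + 8 + 8 + 8 = 38.
38 ÷ 24 = 1 complete bar with 14 thirty-second notes remaining.

14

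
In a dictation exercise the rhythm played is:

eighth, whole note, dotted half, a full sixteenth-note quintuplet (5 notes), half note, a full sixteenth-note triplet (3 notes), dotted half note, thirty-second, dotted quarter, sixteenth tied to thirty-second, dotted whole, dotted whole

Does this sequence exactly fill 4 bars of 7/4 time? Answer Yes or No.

One bar of 7/4 = 56 thirty-second notes, so 4 bars = 224.
Each duration in thirty-second notes: eighth = 4; whole note = 32; dotted half = 24; a full sixteenth-note quintuplet (5 notes) (five quintuplet sixteenths span one quarter) = 8; half note = 16; a full sixteenth-note triplet (3 notes) (three triplet sixteenths span one eighth) = 4; dotted half note = 24; thirty-second = 1; dotted quarter = 12; sixteenth tied to thirty-second (sixteenth + thirty-second) = 3; dotted whole = 48; dotted whole = 48.
Adding: 4 + 32 + 24 + 8 + 16 + 4 + 24 + 1 + 12 + 3 + 48 + 48 = 224.
224 equals 224, so the answer is Yes.

Yes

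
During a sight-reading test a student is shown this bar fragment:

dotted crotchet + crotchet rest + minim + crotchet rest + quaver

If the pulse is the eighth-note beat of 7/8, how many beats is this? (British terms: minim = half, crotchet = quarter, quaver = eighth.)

12

One eighth-note beat = 2 sixteenth notes.
In sixteenth notes: dotted crotchet = 6; crotchet rest = 4; minim = 8; crotchet rest = 4; quaver = 2.
Sum: 6 + 4 + 8 + 4 + 2 = 24.
24 ÷ 2 = 12 beats.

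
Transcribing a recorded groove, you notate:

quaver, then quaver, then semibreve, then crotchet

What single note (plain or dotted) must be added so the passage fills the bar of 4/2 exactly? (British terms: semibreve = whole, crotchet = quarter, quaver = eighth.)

half note

The bar of 4/2 = 16 eighth notes.
In eighth notes: quaver = 1; quaver = 1; semibreve = 8; crotchet = 2.
Total: 1 + 1 + 8 + 2 = 12.
Remaining: 16 − 12 = 4 eighth notes, which is a half note.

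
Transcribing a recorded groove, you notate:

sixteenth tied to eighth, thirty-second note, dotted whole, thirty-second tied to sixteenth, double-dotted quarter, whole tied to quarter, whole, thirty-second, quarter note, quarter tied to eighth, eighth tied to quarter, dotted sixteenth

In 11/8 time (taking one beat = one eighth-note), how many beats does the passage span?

One eighth-note beat = 4 thirty-second notes.
Express everything in thirty-second notes: sixteenth tied to eighth (sixteenth + eighth) = 6; thirty-second note = 1; dotted whole = 48; thirty-second tied to sixteenth (thirty-second + sixteenth) = 3; double-dotted quarter = 14; whole tied to quarter (whole + quarter) = 40; whole = 32; thirty-second = 1; quarter note = 8; quarter tied to eighth (quarter + eighth) = 12; eighth tied to quarter (eighth + quarter) = 12; dotted sixteenth = 3.
Total: 6 + 1 + 48 + 3 + 14 + 40 + 32 + 1 + 8 + 12 + 12 + 3 = 180.
180 ÷ 4 = 45 beats.

45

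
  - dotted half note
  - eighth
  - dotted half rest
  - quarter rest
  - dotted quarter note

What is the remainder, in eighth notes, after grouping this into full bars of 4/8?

One bar of 4/8 = 4 eighth notes.
In eighth notes: dotted half note = 6; eighth = 1; dotted half rest = 6; quarter rest = 2; dotted quarter note = 3.
Sum: 6 + 1 + 6 + 2 + 3 = 18.
18 ÷ 4 = 4 complete bars with 2 eighth notes remaining.

2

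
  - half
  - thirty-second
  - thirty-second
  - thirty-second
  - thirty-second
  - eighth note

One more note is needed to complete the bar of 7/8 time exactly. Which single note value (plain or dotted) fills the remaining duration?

eighth note

The bar of 7/8 = 28 thirty-second notes.
Working in thirty-second notes: half = 16; thirty-second = 1; thirty-second = 1; thirty-second = 1; thirty-second = 1; eighth note = 4.
Total: 16 + 1 + 1 + 1 + 1 + 4 = 24.
Remaining: 28 − 24 = 4 thirty-second notes, which is a eighth note.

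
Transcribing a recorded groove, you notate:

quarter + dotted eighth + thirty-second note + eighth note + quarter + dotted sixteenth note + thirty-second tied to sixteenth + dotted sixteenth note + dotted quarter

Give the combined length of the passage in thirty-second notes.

48

In thirty-second notes: quarter = 8; dotted eighth = 6; thirty-second note = 1; eighth note = 4; quarter = 8; dotted sixteenth note = 3; thirty-second tied to sixteenth (thirty-second + sixteenth) = 3; dotted sixteenth note = 3; dotted quarter = 12.
Altogether 8 + 6 + 1 + 4 + 8 + 3 + 3 + 3 + 12 = 48 thirty-second notes.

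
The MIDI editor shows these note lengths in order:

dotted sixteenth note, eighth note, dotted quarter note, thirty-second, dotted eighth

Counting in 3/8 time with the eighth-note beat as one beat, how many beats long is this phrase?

One eighth-note beat = 4 thirty-second notes.
In thirty-second notes: dotted sixteenth note = 3; eighth note = 4; dotted quarter note = 12; thirty-second = 1; dotted eighth = 6.
Altogether 3 + 4 + 12 + 1 + 6 = 26.
26 ÷ 4 = 6.5 beats.

6.5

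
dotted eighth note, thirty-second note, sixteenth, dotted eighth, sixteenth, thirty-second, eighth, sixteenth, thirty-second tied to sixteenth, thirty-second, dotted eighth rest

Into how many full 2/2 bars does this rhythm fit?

1

One bar of 2/2 = 32 thirty-second notes.
Express everything in thirty-second notes: dotted eighth note = 6; thirty-second note = 1; sixteenth = 2; dotted eighth = 6; sixteenth = 2; thirty-second = 1; eighth = 4; sixteenth = 2; thirty-second tied to sixteenth (thirty-second + sixteenth) = 3; thirty-second = 1; dotted eighth rest = 6.
Sum: 6 + 1 + 2 + 6 + 2 + 1 + 4 + 2 + 3 + 1 + 6 = 34.
34 ÷ 32 = 1 complete bar with 2 left over.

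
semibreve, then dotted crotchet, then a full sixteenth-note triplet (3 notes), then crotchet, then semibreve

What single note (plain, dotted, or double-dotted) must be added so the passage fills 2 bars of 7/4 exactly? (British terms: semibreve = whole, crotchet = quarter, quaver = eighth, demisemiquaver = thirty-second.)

2 bars of 7/4 = 28 eighth notes.
Each duration in eighth notes: semibreve = 8; dotted crotchet = 3; a full sixteenth-note triplet (3 notes) (three triplet sixteenths span one eighth) = 1; crotchet = 2; semibreve = 8.
Sum: 8 + 3 + 1 + 2 + 8 = 22.
Remaining: 28 − 22 = 6 eighth notes, which is a dotted half note.

dotted half note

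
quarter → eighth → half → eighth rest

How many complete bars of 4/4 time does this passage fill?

One bar of 4/4 = 8 eighth notes.
Express everything in eighth notes: quarter = 2; eighth = 1; half = 4; eighth rest = 1.
Sum: 2 + 1 + 4 + 1 = 8.
8 ÷ 8 = 1 complete bar with 0 left over.

1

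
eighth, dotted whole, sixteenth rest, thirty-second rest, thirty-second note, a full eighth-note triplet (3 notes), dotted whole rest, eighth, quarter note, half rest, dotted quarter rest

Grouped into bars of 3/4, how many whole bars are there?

6

One bar of 3/4 = 24 thirty-second notes.
Each duration in thirty-second notes: eighth = 4; dotted whole = 48; sixteenth rest = 2; thirty-second rest = 1; thirty-second note = 1; a full eighth-note triplet (3 notes) (three triplet eighths span one quarter) = 8; dotted whole rest = 48; eighth = 4; quarter note = 8; half rest = 16; dotted quarter rest = 12.
Altogether 4 + 48 + 2 + 1 + 1 + 8 + 48 + 4 + 8 + 16 + 12 = 152.
152 ÷ 24 = 6 complete bars with 8 left over.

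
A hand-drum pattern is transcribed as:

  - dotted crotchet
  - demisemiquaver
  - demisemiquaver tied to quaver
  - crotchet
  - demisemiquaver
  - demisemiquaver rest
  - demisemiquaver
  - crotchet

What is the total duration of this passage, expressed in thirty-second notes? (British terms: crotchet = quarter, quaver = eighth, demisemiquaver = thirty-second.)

37

Convert each value to thirty-second notes: dotted crotchet = 12; demisemiquaver = 1; demisemiquaver tied to quaver (demisemiquaver + quaver) = 5; crotchet = 8; demisemiquaver = 1; demisemiquaver rest = 1; demisemiquaver = 1; crotchet = 8.
Altogether 12 + 1 + 5 + 8 + 1 + 1 + 1 + 8 = 37 thirty-second notes.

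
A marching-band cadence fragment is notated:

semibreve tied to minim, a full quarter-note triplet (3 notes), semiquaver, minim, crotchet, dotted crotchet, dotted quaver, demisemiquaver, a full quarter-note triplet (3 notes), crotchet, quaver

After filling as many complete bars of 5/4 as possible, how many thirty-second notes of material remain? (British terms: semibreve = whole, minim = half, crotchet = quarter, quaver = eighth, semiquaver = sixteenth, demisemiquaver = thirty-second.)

17

One bar of 5/4 = 40 thirty-second notes.
Each duration in thirty-second notes: semibreve tied to minim (semibreve + minim) = 48; a full quarter-note triplet (3 notes) (three triplet quarters span one half) = 16; semiquaver = 2; minim = 16; crotchet = 8; dotted crotchet = 12; dotted quaver = 6; demisemiquaver = 1; a full quarter-note triplet (3 notes) (three triplet quarters span one half) = 16; crotchet = 8; quaver = 4.
Altogether 48 + 16 + 2 + 16 + 8 + 12 + 6 + 1 + 16 + 8 + 4 = 137.
137 ÷ 40 = 3 complete bars with 17 thirty-second notes remaining.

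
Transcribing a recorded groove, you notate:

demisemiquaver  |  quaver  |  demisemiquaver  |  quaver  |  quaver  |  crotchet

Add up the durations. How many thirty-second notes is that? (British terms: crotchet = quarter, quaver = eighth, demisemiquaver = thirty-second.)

Convert each value to thirty-second notes: demisemiquaver = 1; quaver = 4; demisemiquaver = 1; quaver = 4; quaver = 4; crotchet = 8.
Total: 1 + 4 + 1 + 4 + 4 + 8 = 22 thirty-second notes.

22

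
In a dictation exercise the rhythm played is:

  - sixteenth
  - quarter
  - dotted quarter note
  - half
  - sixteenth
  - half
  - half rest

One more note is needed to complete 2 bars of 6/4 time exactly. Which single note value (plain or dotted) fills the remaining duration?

2 bars of 6/4 = 48 sixteenth notes.
Working in sixteenth notes: sixteenth = 1; quarter = 4; dotted quarter note = 6; half = 8; sixteenth = 1; half = 8; half rest = 8.
Sum: 1 + 4 + 6 + 8 + 1 + 8 + 8 = 36.
Remaining: 48 − 36 = 12 sixteenth notes, which is a dotted half note.

dotted half note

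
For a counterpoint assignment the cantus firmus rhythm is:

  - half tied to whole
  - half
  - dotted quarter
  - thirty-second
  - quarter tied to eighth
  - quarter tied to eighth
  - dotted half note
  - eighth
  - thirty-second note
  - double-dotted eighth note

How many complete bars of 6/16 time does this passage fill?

One bar of 6/16 = 12 thirty-second notes.
Express everything in thirty-second notes: half tied to whole (half + whole) = 48; half = 16; dotted quarter = 12; thirty-second = 1; quarter tied to eighth (quarter + eighth) = 12; quarter tied to eighth (quarter + eighth) = 12; dotted half note = 24; eighth = 4; thirty-second note = 1; double-dotted eighth note = 7.
Total: 48 + 16 + 12 + 1 + 12 + 12 + 24 + 4 + 1 + 7 = 137.
137 ÷ 12 = 11 complete bars with 5 left over.

11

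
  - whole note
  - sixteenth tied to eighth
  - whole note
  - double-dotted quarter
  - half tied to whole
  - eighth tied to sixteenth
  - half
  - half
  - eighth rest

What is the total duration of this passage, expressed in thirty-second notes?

Working in thirty-second notes: whole note = 32; sixteenth tied to eighth (sixteenth + eighth) = 6; whole note = 32; double-dotted quarter = 14; half tied to whole (half + whole) = 48; eighth tied to sixteenth (eighth + sixteenth) = 6; half = 16; half = 16; eighth rest = 4.
Adding: 32 + 6 + 32 + 14 + 48 + 6 + 16 + 16 + 4 = 174 thirty-second notes.

174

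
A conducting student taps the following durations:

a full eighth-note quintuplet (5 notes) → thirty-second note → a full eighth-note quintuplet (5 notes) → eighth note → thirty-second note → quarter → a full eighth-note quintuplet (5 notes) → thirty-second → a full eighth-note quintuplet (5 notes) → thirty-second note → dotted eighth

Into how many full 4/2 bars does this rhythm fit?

One bar of 4/2 = 64 thirty-second notes.
Express everything in thirty-second notes: a full eighth-note quintuplet (5 notes) (five quintuplet eighths span one half) = 16; thirty-second note = 1; a full eighth-note quintuplet (5 notes) (five quintuplet eighths span one half) = 16; eighth note = 4; thirty-second note = 1; quarter = 8; a full eighth-note quintuplet (5 notes) (five quintuplet eighths span one half) = 16; thirty-second = 1; a full eighth-note quintuplet (5 notes) (five quintuplet eighths span one half) = 16; thirty-second note = 1; dotted eighth = 6.
Altogether 16 + 1 + 16 + 4 + 1 + 8 + 16 + 1 + 16 + 1 + 6 = 86.
86 ÷ 64 = 1 complete bar with 22 left over.

1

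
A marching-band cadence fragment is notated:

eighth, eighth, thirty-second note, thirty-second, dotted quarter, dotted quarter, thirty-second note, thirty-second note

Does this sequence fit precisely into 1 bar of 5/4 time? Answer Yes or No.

One bar of 5/4 = 40 thirty-second notes.
Express everything in thirty-second notes: eighth = 4; eighth = 4; thirty-second note = 1; thirty-second = 1; dotted quarter = 12; dotted quarter = 12; thirty-second note = 1; thirty-second note = 1.
Total: 4 + 4 + 1 + 1 + 12 + 12 + 1 + 1 = 36.
36 falls short of 40, so the answer is No.

No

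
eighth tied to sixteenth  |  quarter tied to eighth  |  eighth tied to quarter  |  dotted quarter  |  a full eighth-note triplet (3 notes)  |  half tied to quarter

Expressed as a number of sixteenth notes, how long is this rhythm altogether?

Express everything in sixteenth notes: eighth tied to sixteenth (eighth + sixteenth) = 3; quarter tied to eighth (quarter + eighth) = 6; eighth tied to quarter (eighth + quarter) = 6; dotted quarter = 6; a full eighth-note triplet (3 notes) (three triplet eighths span one quarter) = 4; half tied to quarter (half + quarter) = 12.
Altogether 3 + 6 + 6 + 6 + 4 + 12 = 37 sixteenth notes.

37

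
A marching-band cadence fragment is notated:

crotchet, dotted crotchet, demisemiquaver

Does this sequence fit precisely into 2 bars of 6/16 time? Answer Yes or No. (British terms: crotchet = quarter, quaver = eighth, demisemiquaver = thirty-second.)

No

One bar of 6/16 = 12 thirty-second notes, so 2 bars = 24.
Express everything in thirty-second notes: crotchet = 8; dotted crotchet = 12; demisemiquaver = 1.
Adding: 8 + 12 + 1 = 21.
21 falls short of 24, so the answer is No.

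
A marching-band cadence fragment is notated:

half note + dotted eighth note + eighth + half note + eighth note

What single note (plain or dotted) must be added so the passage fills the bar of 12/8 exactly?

The bar of 12/8 = 24 sixteenth notes.
In sixteenth notes: half note = 8; dotted eighth note = 3; eighth = 2; half note = 8; eighth note = 2.
Sum: 8 + 3 + 2 + 8 + 2 = 23.
Remaining: 24 − 23 = 1 sixteenth note, which is a sixteenth note.

sixteenth note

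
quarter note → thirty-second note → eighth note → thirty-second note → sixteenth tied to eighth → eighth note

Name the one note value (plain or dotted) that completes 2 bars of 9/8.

2 bars of 9/8 = 72 thirty-second notes.
Convert each value to thirty-second notes: quarter note = 8; thirty-second note = 1; eighth note = 4; thirty-second note = 1; sixteenth tied to eighth (sixteenth + eighth) = 6; eighth note = 4.
Total: 8 + 1 + 4 + 1 + 6 + 4 = 24.
Remaining: 72 − 24 = 48 thirty-second notes, which is a dotted whole note.

dotted whole note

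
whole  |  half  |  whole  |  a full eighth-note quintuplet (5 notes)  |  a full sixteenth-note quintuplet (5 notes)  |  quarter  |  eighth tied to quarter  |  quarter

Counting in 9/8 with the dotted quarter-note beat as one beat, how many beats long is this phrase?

One dotted quarter-note beat = 3 eighth notes.
Convert each value to eighth notes: whole = 8; half = 4; whole = 8; a full eighth-note quintuplet (5 notes) (five quintuplet eighths span one half) = 4; a full sixteenth-note quintuplet (5 notes) (five quintuplet sixteenths span one quarter) = 2; quarter = 2; eighth tied to quarter (eighth + quarter) = 3; quarter = 2.
Total: 8 + 4 + 8 + 4 + 2 + 2 + 3 + 2 = 33.
33 ÷ 3 = 11 beats.

11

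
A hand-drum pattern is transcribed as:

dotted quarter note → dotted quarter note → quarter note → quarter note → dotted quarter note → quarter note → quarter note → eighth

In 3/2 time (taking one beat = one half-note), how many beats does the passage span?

One half-note beat = 4 eighth notes.
Working in eighth notes: dotted quarter note = 3; dotted quarter note = 3; quarter note = 2; quarter note = 2; dotted quarter note = 3; quarter note = 2; quarter note = 2; eighth = 1.
Adding: 3 + 3 + 2 + 2 + 3 + 2 + 2 + 1 = 18.
18 ÷ 4 = 4.5 beats.

4.5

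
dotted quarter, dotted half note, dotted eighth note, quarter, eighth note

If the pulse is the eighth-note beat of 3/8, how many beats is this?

One eighth-note beat = 2 sixteenth notes.
Each duration in sixteenth notes: dotted quarter = 6; dotted half note = 12; dotted eighth note = 3; quarter = 4; eighth note = 2.
Altogether 6 + 12 + 3 + 4 + 2 = 27.
27 ÷ 2 = 13.5 beats.

13.5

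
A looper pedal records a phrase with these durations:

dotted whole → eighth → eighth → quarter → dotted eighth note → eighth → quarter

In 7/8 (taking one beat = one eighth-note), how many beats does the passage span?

20.5

One eighth-note beat = 2 sixteenth notes.
Working in sixteenth notes: dotted whole = 24; eighth = 2; eighth = 2; quarter = 4; dotted eighth note = 3; eighth = 2; quarter = 4.
Sum: 24 + 2 + 2 + 4 + 3 + 2 + 4 = 41.
41 ÷ 2 = 20.5 beats.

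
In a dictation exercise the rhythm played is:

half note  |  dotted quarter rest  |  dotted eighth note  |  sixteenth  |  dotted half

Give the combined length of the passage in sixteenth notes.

Working in sixteenth notes: half note = 8; dotted quarter rest = 6; dotted eighth note = 3; sixteenth = 1; dotted half = 12.
Total: 8 + 6 + 3 + 1 + 12 = 30 sixteenth notes.

30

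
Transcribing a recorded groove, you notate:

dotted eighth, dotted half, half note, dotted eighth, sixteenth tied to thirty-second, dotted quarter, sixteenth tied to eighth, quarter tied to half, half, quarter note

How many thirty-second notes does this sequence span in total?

121

Each duration in thirty-second notes: dotted eighth = 6; dotted half = 24; half note = 16; dotted eighth = 6; sixteenth tied to thirty-second (sixteenth + thirty-second) = 3; dotted quarter = 12; sixteenth tied to eighth (sixteenth + eighth) = 6; quarter tied to half (quarter + half) = 24; half = 16; quarter note = 8.
Total: 6 + 24 + 16 + 6 + 3 + 12 + 6 + 24 + 16 + 8 = 121 thirty-second notes.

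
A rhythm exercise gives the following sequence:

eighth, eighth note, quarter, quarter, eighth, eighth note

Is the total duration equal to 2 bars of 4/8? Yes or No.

One bar of 4/8 = 4 eighth notes, so 2 bars = 8.
In eighth notes: eighth = 1; eighth note = 1; quarter = 2; quarter = 2; eighth = 1; eighth note = 1.
Adding: 1 + 1 + 2 + 2 + 1 + 1 = 8.
8 equals 8, so the answer is Yes.

Yes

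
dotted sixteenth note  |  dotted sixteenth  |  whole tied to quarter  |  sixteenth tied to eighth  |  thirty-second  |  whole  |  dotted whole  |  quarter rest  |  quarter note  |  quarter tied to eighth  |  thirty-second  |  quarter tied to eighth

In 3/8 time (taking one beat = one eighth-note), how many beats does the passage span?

43.5

One eighth-note beat = 4 thirty-second notes.
Working in thirty-second notes: dotted sixteenth note = 3; dotted sixteenth = 3; whole tied to quarter (whole + quarter) = 40; sixteenth tied to eighth (sixteenth + eighth) = 6; thirty-second = 1; whole = 32; dotted whole = 48; quarter rest = 8; quarter note = 8; quarter tied to eighth (quarter + eighth) = 12; thirty-second = 1; quarter tied to eighth (quarter + eighth) = 12.
Adding: 3 + 3 + 40 + 6 + 1 + 32 + 48 + 8 + 8 + 12 + 1 + 12 = 174.
174 ÷ 4 = 43.5 beats.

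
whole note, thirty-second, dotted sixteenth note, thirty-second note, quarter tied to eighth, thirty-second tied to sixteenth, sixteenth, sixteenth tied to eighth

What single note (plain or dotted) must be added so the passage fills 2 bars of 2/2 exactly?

2 bars of 2/2 = 64 thirty-second notes.
Working in thirty-second notes: whole note = 32; thirty-second = 1; dotted sixteenth note = 3; thirty-second note = 1; quarter tied to eighth (quarter + eighth) = 12; thirty-second tied to sixteenth (thirty-second + sixteenth) = 3; sixteenth = 2; sixteenth tied to eighth (sixteenth + eighth) = 6.
Altogether 32 + 1 + 3 + 1 + 12 + 3 + 2 + 6 = 60.
Remaining: 64 − 60 = 4 thirty-second notes, which is a eighth note.

eighth note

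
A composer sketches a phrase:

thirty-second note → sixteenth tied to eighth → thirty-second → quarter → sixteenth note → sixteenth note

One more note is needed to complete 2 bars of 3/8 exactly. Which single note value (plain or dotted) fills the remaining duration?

eighth note

2 bars of 3/8 = 24 thirty-second notes.
Convert each value to thirty-second notes: thirty-second note = 1; sixteenth tied to eighth (sixteenth + eighth) = 6; thirty-second = 1; quarter = 8; sixteenth note = 2; sixteenth note = 2.
Adding: 1 + 6 + 1 + 8 + 2 + 2 = 20.
Remaining: 24 − 20 = 4 thirty-second notes, which is a eighth note.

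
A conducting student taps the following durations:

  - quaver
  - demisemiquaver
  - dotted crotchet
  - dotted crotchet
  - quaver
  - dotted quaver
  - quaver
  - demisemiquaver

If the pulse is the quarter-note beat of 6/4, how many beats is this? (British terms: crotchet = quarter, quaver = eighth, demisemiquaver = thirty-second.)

One quarter-note beat = 8 thirty-second notes.
Convert each value to thirty-second notes: quaver = 4; demisemiquaver = 1; dotted crotchet = 12; dotted crotchet = 12; quaver = 4; dotted quaver = 6; quaver = 4; demisemiquaver = 1.
Adding: 4 + 1 + 12 + 12 + 4 + 6 + 4 + 1 = 44.
44 ÷ 8 = 5.5 beats.

5.5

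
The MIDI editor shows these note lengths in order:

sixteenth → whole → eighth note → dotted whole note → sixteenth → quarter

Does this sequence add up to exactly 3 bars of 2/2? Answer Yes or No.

One bar of 2/2 = 16 sixteenth notes, so 3 bars = 48.
Each duration in sixteenth notes: sixteenth = 1; whole = 16; eighth note = 2; dotted whole note = 24; sixteenth = 1; quarter = 4.
Altogether 1 + 16 + 2 + 24 + 1 + 4 = 48.
48 equals 48, so the answer is Yes.

Yes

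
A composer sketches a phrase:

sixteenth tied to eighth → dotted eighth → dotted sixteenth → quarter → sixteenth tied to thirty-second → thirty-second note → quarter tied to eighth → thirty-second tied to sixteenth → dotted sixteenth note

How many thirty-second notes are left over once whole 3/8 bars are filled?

One bar of 3/8 = 12 thirty-second notes.
In thirty-second notes: sixteenth tied to eighth (sixteenth + eighth) = 6; dotted eighth = 6; dotted sixteenth = 3; quarter = 8; sixteenth tied to thirty-second (sixteenth + thirty-second) = 3; thirty-second note = 1; quarter tied to eighth (quarter + eighth) = 12; thirty-second tied to sixteenth (thirty-second + sixteenth) = 3; dotted sixteenth note = 3.
Total: 6 + 6 + 3 + 8 + 3 + 1 + 12 + 3 + 3 = 45.
45 ÷ 12 = 3 complete bars with 9 thirty-second notes remaining.

9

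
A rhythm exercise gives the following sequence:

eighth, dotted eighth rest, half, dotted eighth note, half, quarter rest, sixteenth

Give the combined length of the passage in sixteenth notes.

29

Express everything in sixteenth notes: eighth = 2; dotted eighth rest = 3; half = 8; dotted eighth note = 3; half = 8; quarter rest = 4; sixteenth = 1.
Total: 2 + 3 + 8 + 3 + 8 + 4 + 1 = 29 sixteenth notes.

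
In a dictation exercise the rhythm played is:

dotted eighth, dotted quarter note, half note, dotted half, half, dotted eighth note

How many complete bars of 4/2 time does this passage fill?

One bar of 4/2 = 32 sixteenth notes.
Each duration in sixteenth notes: dotted eighth = 3; dotted quarter note = 6; half note = 8; dotted half = 12; half = 8; dotted eighth note = 3.
Altogether 3 + 6 + 8 + 12 + 8 + 3 = 40.
40 ÷ 32 = 1 complete bar with 8 left over.

1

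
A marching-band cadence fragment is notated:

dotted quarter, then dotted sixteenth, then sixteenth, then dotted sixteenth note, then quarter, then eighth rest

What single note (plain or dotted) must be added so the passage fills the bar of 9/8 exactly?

eighth note

The bar of 9/8 = 36 thirty-second notes.
Each duration in thirty-second notes: dotted quarter = 12; dotted sixteenth = 3; sixteenth = 2; dotted sixteenth note = 3; quarter = 8; eighth rest = 4.
Total: 12 + 3 + 2 + 3 + 8 + 4 = 32.
Remaining: 36 − 32 = 4 thirty-second notes, which is a eighth note.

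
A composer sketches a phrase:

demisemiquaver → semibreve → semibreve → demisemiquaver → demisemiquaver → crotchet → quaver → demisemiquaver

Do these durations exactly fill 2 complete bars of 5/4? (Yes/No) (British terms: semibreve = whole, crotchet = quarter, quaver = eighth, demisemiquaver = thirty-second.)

One bar of 5/4 = 40 thirty-second notes, so 2 bars = 80.
In thirty-second notes: demisemiquaver = 1; semibreve = 32; semibreve = 32; demisemiquaver = 1; demisemiquaver = 1; crotchet = 8; quaver = 4; demisemiquaver = 1.
Adding: 1 + 32 + 32 + 1 + 1 + 8 + 4 + 1 = 80.
80 equals 80, so the answer is Yes.

Yes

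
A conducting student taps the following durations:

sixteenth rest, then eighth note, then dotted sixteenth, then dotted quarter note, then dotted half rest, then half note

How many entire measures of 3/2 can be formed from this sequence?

One bar of 3/2 = 48 thirty-second notes.
In thirty-second notes: sixteenth rest = 2; eighth note = 4; dotted sixteenth = 3; dotted quarter note = 12; dotted half rest = 24; half note = 16.
Sum: 2 + 4 + 3 + 12 + 24 + 16 = 61.
61 ÷ 48 = 1 complete bar with 13 left over.

1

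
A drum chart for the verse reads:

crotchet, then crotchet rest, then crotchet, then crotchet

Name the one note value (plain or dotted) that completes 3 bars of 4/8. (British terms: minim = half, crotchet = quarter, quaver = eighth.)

3 bars of 4/8 = 6 quarter notes.
Working in quarter notes: crotchet = 1; crotchet rest = 1; crotchet = 1; crotchet = 1.
Adding: 1 + 1 + 1 + 1 = 4.
Remaining: 6 − 4 = 2 quarter notes, which is a half note.

half note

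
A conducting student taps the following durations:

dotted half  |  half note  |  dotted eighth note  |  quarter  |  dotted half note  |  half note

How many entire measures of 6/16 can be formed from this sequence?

7

One bar of 6/16 = 6 sixteenth notes.
In sixteenth notes: dotted half = 12; half note = 8; dotted eighth note = 3; quarter = 4; dotted half note = 12; half note = 8.
Total: 12 + 8 + 3 + 4 + 12 + 8 = 47.
47 ÷ 6 = 7 complete bars with 5 left over.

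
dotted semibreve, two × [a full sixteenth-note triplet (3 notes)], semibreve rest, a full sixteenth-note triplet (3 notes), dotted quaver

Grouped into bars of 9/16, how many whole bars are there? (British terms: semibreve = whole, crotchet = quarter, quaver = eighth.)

One bar of 9/16 = 9 sixteenth notes.
Convert each value to sixteenth notes: dotted semibreve = 24; a full sixteenth-note triplet (3 notes) (three triplet sixteenths span one eighth) = 2; a full sixteenth-note triplet (3 notes) (three triplet sixteenths span one eighth) = 2; semibreve rest = 16; a full sixteenth-note triplet (3 notes) (three triplet sixteenths span one eighth) = 2; dotted quaver = 3.
Adding: 24 + 2 + 2 + 16 + 2 + 3 = 49.
49 ÷ 9 = 5 complete bars with 4 left over.

5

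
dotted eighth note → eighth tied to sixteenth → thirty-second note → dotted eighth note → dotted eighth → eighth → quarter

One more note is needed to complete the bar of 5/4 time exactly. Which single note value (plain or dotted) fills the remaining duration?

The bar of 5/4 = 40 thirty-second notes.
Working in thirty-second notes: dotted eighth note = 6; eighth tied to sixteenth (eighth + sixteenth) = 6; thirty-second note = 1; dotted eighth note = 6; dotted eighth = 6; eighth = 4; quarter = 8.
Altogether 6 + 6 + 1 + 6 + 6 + 4 + 8 = 37.
Remaining: 40 − 37 = 3 thirty-second notes, which is a dotted sixteenth note.

dotted sixteenth note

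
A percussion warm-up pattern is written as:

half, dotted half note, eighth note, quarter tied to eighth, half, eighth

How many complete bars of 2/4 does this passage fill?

One bar of 2/4 = 4 eighth notes.
Express everything in eighth notes: half = 4; dotted half note = 6; eighth note = 1; quarter tied to eighth (quarter + eighth) = 3; half = 4; eighth = 1.
Sum: 4 + 6 + 1 + 3 + 4 + 1 = 19.
19 ÷ 4 = 4 complete bars with 3 left over.

4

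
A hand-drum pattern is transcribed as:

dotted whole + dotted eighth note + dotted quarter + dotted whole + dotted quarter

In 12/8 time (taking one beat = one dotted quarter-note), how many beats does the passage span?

One dotted quarter-note beat = 6 sixteenth notes.
In sixteenth notes: dotted whole = 24; dotted eighth note = 3; dotted quarter = 6; dotted whole = 24; dotted quarter = 6.
Adding: 24 + 3 + 6 + 24 + 6 = 63.
63 ÷ 6 = 10.5 beats.

10.5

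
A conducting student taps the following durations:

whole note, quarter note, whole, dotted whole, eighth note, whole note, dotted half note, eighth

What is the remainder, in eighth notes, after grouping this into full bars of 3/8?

One bar of 3/8 = 3 eighth notes.
In eighth notes: whole note = 8; quarter note = 2; whole = 8; dotted whole = 12; eighth note = 1; whole note = 8; dotted half note = 6; eighth = 1.
Total: 8 + 2 + 8 + 12 + 1 + 8 + 6 + 1 = 46.
46 ÷ 3 = 15 complete bars with 1 eighth note remaining.

1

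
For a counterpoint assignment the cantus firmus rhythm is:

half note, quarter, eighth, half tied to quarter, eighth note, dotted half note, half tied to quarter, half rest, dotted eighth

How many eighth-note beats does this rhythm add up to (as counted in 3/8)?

One eighth-note beat = 2 sixteenth notes.
Express everything in sixteenth notes: half note = 8; quarter = 4; eighth = 2; half tied to quarter (half + quarter) = 12; eighth note = 2; dotted half note = 12; half tied to quarter (half + quarter) = 12; half rest = 8; dotted eighth = 3.
Sum: 8 + 4 + 2 + 12 + 2 + 12 + 12 + 8 + 3 = 63.
63 ÷ 2 = 31.5 beats.

31.5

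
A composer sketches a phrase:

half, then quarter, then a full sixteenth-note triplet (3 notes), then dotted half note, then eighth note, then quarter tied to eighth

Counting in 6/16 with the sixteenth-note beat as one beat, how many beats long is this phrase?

One sixteenth-note beat = 2 thirty-second notes.
Express everything in thirty-second notes: half = 16; quarter = 8; a full sixteenth-note triplet (3 notes) (three triplet sixteenths span one eighth) = 4; dotted half note = 24; eighth note = 4; quarter tied to eighth (quarter + eighth) = 12.
Total: 16 + 8 + 4 + 24 + 4 + 12 = 68.
68 ÷ 2 = 34 beats.

34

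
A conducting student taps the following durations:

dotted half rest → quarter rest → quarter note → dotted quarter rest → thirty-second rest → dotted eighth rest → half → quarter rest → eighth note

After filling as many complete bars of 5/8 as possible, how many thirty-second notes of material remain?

7

One bar of 5/8 = 20 thirty-second notes.
Express everything in thirty-second notes: dotted half rest = 24; quarter rest = 8; quarter note = 8; dotted quarter rest = 12; thirty-second rest = 1; dotted eighth rest = 6; half = 16; quarter rest = 8; eighth note = 4.
Adding: 24 + 8 + 8 + 12 + 1 + 6 + 16 + 8 + 4 = 87.
87 ÷ 20 = 4 complete bars with 7 thirty-second notes remaining.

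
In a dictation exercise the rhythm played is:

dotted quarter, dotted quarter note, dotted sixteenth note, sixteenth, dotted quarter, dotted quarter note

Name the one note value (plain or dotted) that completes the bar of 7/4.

dotted sixteenth note

The bar of 7/4 = 56 thirty-second notes.
In thirty-second notes: dotted quarter = 12; dotted quarter note = 12; dotted sixteenth note = 3; sixteenth = 2; dotted quarter = 12; dotted quarter note = 12.
Sum: 12 + 12 + 3 + 2 + 12 + 12 = 53.
Remaining: 56 − 53 = 3 thirty-second notes, which is a dotted sixteenth note.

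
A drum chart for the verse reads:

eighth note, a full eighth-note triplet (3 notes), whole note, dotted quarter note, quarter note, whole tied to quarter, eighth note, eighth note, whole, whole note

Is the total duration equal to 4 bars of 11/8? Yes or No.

Yes

One bar of 11/8 = 11 eighth notes, so 4 bars = 44.
Convert each value to eighth notes: eighth note = 1; a full eighth-note triplet (3 notes) (three triplet eighths span one quarter) = 2; whole note = 8; dotted quarter note = 3; quarter note = 2; whole tied to quarter (whole + quarter) = 10; eighth note = 1; eighth note = 1; whole = 8; whole note = 8.
Sum: 1 + 2 + 8 + 3 + 2 + 10 + 1 + 1 + 8 + 8 = 44.
44 equals 44, so the answer is Yes.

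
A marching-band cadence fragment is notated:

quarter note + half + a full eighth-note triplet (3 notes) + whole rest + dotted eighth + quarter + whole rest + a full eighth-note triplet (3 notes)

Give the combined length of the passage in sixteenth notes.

Express everything in sixteenth notes: quarter note = 4; half = 8; a full eighth-note triplet (3 notes) (three triplet eighths span one quarter) = 4; whole rest = 16; dotted eighth = 3; quarter = 4; whole rest = 16; a full eighth-note triplet (3 notes) (three triplet eighths span one quarter) = 4.
Altogether 4 + 8 + 4 + 16 + 3 + 4 + 16 + 4 = 59 sixteenth notes.

59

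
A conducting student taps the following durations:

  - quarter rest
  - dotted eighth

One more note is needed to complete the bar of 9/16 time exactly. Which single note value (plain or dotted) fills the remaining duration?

The bar of 9/16 = 9 sixteenth notes.
Convert each value to sixteenth notes: quarter rest = 4; dotted eighth = 3.
Altogether 4 + 3 = 7.
Remaining: 9 − 7 = 2 sixteenth notes, which is a eighth note.

eighth note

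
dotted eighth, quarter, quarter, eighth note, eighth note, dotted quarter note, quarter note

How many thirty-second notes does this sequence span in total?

50

Express everything in thirty-second notes: dotted eighth = 6; quarter = 8; quarter = 8; eighth note = 4; eighth note = 4; dotted quarter note = 12; quarter note = 8.
Altogether 6 + 8 + 8 + 4 + 4 + 12 + 8 = 50 thirty-second notes.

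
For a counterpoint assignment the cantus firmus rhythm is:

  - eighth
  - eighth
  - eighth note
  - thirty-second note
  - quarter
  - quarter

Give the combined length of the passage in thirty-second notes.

Express everything in thirty-second notes: eighth = 4; eighth = 4; eighth note = 4; thirty-second note = 1; quarter = 8; quarter = 8.
Adding: 4 + 4 + 4 + 1 + 8 + 8 = 29 thirty-second notes.

29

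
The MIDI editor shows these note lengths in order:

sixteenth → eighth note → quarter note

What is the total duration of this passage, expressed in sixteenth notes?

In sixteenth notes: sixteenth = 1; eighth note = 2; quarter note = 4.
Altogether 1 + 2 + 4 = 7 sixteenth notes.

7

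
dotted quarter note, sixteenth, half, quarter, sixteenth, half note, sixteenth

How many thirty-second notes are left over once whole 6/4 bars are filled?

10

One bar of 6/4 = 24 sixteenth notes.
Working in sixteenth notes: dotted quarter note = 6; sixteenth = 1; half = 8; quarter = 4; sixteenth = 1; half note = 8; sixteenth = 1.
Altogether 6 + 1 + 8 + 4 + 1 + 8 + 1 = 29.
29 ÷ 24 = 1 complete bar with 5 sixteenth notes remaining = 10 thirty-second notes.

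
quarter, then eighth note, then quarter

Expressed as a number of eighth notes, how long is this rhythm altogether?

5

Working in eighth notes: quarter = 2; eighth note = 1; quarter = 2.
Adding: 2 + 1 + 2 = 5 eighth notes.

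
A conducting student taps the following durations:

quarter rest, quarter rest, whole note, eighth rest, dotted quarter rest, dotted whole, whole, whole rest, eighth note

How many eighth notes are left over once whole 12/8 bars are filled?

9

One bar of 12/8 = 12 eighth notes.
Convert each value to eighth notes: quarter rest = 2; quarter rest = 2; whole note = 8; eighth rest = 1; dotted quarter rest = 3; dotted whole = 12; whole = 8; whole rest = 8; eighth note = 1.
Sum: 2 + 2 + 8 + 1 + 3 + 12 + 8 + 8 + 1 = 45.
45 ÷ 12 = 3 complete bars with 9 eighth notes remaining.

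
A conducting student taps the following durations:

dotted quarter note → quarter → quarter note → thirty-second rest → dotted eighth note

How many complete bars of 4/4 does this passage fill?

1

One bar of 4/4 = 32 thirty-second notes.
Each duration in thirty-second notes: dotted quarter note = 12; quarter = 8; quarter note = 8; thirty-second rest = 1; dotted eighth note = 6.
Total: 12 + 8 + 8 + 1 + 6 = 35.
35 ÷ 32 = 1 complete bar with 3 left over.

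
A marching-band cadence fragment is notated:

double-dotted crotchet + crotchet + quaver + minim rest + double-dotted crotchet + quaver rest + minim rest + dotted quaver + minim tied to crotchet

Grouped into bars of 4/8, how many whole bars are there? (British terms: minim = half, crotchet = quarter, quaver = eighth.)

6

One bar of 4/8 = 8 sixteenth notes.
Working in sixteenth notes: double-dotted crotchet = 7; crotchet = 4; quaver = 2; minim rest = 8; double-dotted crotchet = 7; quaver rest = 2; minim rest = 8; dotted quaver = 3; minim tied to crotchet (minim + crotchet) = 12.
Adding: 7 + 4 + 2 + 8 + 7 + 2 + 8 + 3 + 12 = 53.
53 ÷ 8 = 6 complete bars with 5 left over.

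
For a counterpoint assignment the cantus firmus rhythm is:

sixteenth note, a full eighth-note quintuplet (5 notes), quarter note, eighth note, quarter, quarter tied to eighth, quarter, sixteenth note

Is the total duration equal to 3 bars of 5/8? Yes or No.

One bar of 5/8 = 10 sixteenth notes, so 3 bars = 30.
Each duration in sixteenth notes: sixteenth note = 1; a full eighth-note quintuplet (5 notes) (five quintuplet eighths span one half) = 8; quarter note = 4; eighth note = 2; quarter = 4; quarter tied to eighth (quarter + eighth) = 6; quarter = 4; sixteenth note = 1.
Sum: 1 + 8 + 4 + 2 + 4 + 6 + 4 + 1 = 30.
30 equals 30, so the answer is Yes.

Yes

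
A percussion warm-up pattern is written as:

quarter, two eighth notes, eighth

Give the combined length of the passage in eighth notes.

Express everything in eighth notes: quarter = 2; eighth note = 1; eighth note = 1; eighth = 1.
Sum: 2 + 1 + 1 + 1 = 5 eighth notes.

5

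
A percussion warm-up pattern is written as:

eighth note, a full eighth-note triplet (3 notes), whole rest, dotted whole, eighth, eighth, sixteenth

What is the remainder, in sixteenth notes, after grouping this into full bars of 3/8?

One bar of 3/8 = 6 sixteenth notes.
Express everything in sixteenth notes: eighth note = 2; a full eighth-note triplet (3 notes) (three triplet eighths span one quarter) = 4; whole rest = 16; dotted whole = 24; eighth = 2; eighth = 2; sixteenth = 1.
Sum: 2 + 4 + 16 + 24 + 2 + 2 + 1 = 51.
51 ÷ 6 = 8 complete bars with 3 sixteenth notes remaining.

3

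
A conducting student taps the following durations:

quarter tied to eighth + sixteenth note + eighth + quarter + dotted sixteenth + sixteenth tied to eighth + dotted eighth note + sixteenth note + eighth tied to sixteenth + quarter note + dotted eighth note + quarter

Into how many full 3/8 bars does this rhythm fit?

One bar of 3/8 = 12 thirty-second notes.
Express everything in thirty-second notes: quarter tied to eighth (quarter + eighth) = 12; sixteenth note = 2; eighth = 4; quarter = 8; dotted sixteenth = 3; sixteenth tied to eighth (sixteenth + eighth) = 6; dotted eighth note = 6; sixteenth note = 2; eighth tied to sixteenth (eighth + sixteenth) = 6; quarter note = 8; dotted eighth note = 6; quarter = 8.
Total: 12 + 2 + 4 + 8 + 3 + 6 + 6 + 2 + 6 + 8 + 6 + 8 = 71.
71 ÷ 12 = 5 complete bars with 11 left over.

5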